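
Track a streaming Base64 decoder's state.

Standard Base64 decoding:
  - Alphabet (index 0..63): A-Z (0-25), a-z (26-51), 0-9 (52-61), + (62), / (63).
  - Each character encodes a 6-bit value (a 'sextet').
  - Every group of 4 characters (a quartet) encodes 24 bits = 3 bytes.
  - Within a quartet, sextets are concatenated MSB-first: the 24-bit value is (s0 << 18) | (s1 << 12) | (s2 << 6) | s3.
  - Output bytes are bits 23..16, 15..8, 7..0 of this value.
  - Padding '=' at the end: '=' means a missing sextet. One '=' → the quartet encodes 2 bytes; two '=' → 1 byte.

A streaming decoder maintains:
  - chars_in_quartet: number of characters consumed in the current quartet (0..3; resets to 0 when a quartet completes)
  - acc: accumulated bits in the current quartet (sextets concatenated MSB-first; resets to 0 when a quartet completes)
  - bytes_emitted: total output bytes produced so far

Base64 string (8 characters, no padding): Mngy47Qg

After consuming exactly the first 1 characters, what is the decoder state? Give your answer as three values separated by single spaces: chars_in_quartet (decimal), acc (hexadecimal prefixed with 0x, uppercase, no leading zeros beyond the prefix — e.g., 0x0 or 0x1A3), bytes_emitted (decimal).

Answer: 1 0xC 0

Derivation:
After char 0 ('M'=12): chars_in_quartet=1 acc=0xC bytes_emitted=0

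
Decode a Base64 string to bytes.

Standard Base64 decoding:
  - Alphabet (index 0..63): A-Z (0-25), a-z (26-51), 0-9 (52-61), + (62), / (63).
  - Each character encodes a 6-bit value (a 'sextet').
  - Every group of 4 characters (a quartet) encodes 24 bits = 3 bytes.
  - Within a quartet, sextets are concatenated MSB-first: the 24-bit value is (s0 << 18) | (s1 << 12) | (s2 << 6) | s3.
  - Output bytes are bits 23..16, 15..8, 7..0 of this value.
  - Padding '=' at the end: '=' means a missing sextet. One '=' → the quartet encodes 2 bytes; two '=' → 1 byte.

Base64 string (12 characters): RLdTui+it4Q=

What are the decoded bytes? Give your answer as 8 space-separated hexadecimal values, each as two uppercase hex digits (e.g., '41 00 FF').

After char 0 ('R'=17): chars_in_quartet=1 acc=0x11 bytes_emitted=0
After char 1 ('L'=11): chars_in_quartet=2 acc=0x44B bytes_emitted=0
After char 2 ('d'=29): chars_in_quartet=3 acc=0x112DD bytes_emitted=0
After char 3 ('T'=19): chars_in_quartet=4 acc=0x44B753 -> emit 44 B7 53, reset; bytes_emitted=3
After char 4 ('u'=46): chars_in_quartet=1 acc=0x2E bytes_emitted=3
After char 5 ('i'=34): chars_in_quartet=2 acc=0xBA2 bytes_emitted=3
After char 6 ('+'=62): chars_in_quartet=3 acc=0x2E8BE bytes_emitted=3
After char 7 ('i'=34): chars_in_quartet=4 acc=0xBA2FA2 -> emit BA 2F A2, reset; bytes_emitted=6
After char 8 ('t'=45): chars_in_quartet=1 acc=0x2D bytes_emitted=6
After char 9 ('4'=56): chars_in_quartet=2 acc=0xB78 bytes_emitted=6
After char 10 ('Q'=16): chars_in_quartet=3 acc=0x2DE10 bytes_emitted=6
Padding '=': partial quartet acc=0x2DE10 -> emit B7 84; bytes_emitted=8

Answer: 44 B7 53 BA 2F A2 B7 84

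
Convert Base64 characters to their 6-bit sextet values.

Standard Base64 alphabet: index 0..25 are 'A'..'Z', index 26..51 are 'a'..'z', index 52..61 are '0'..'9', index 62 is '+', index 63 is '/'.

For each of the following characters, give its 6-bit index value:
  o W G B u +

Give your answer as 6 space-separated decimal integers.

Answer: 40 22 6 1 46 62

Derivation:
'o': a..z range, 26 + ord('o') − ord('a') = 40
'W': A..Z range, ord('W') − ord('A') = 22
'G': A..Z range, ord('G') − ord('A') = 6
'B': A..Z range, ord('B') − ord('A') = 1
'u': a..z range, 26 + ord('u') − ord('a') = 46
'+': index 62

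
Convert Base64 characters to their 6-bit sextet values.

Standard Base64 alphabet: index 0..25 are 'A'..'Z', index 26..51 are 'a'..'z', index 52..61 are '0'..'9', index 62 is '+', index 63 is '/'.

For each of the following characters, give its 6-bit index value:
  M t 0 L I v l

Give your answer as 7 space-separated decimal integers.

'M': A..Z range, ord('M') − ord('A') = 12
't': a..z range, 26 + ord('t') − ord('a') = 45
'0': 0..9 range, 52 + ord('0') − ord('0') = 52
'L': A..Z range, ord('L') − ord('A') = 11
'I': A..Z range, ord('I') − ord('A') = 8
'v': a..z range, 26 + ord('v') − ord('a') = 47
'l': a..z range, 26 + ord('l') − ord('a') = 37

Answer: 12 45 52 11 8 47 37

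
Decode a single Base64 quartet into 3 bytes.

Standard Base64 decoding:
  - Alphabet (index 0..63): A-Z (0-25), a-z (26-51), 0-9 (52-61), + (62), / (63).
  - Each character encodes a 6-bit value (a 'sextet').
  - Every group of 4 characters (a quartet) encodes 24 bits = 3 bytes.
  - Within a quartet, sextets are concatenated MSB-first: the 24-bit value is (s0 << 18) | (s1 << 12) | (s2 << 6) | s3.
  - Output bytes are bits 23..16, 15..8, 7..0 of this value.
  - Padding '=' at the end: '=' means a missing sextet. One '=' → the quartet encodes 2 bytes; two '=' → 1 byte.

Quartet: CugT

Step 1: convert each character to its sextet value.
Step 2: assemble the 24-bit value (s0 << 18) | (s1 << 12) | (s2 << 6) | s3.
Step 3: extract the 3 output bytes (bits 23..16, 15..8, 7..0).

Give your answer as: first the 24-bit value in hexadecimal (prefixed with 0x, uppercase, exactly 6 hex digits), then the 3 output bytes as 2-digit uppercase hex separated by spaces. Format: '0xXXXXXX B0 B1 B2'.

Sextets: C=2, u=46, g=32, T=19
24-bit: (2<<18) | (46<<12) | (32<<6) | 19
      = 0x080000 | 0x02E000 | 0x000800 | 0x000013
      = 0x0AE813
Bytes: (v>>16)&0xFF=0A, (v>>8)&0xFF=E8, v&0xFF=13

Answer: 0x0AE813 0A E8 13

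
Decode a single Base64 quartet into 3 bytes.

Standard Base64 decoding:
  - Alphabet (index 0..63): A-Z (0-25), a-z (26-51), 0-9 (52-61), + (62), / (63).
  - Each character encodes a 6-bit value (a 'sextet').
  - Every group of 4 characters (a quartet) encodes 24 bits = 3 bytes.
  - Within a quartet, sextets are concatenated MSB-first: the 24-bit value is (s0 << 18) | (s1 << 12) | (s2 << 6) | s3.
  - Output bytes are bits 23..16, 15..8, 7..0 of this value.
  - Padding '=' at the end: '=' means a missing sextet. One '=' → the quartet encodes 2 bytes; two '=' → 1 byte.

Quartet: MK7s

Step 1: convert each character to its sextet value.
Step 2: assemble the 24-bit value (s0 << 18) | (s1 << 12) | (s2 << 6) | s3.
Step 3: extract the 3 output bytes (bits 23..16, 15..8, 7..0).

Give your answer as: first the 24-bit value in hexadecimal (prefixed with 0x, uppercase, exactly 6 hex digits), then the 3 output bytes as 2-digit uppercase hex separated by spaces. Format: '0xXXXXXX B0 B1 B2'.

Sextets: M=12, K=10, 7=59, s=44
24-bit: (12<<18) | (10<<12) | (59<<6) | 44
      = 0x300000 | 0x00A000 | 0x000EC0 | 0x00002C
      = 0x30AEEC
Bytes: (v>>16)&0xFF=30, (v>>8)&0xFF=AE, v&0xFF=EC

Answer: 0x30AEEC 30 AE EC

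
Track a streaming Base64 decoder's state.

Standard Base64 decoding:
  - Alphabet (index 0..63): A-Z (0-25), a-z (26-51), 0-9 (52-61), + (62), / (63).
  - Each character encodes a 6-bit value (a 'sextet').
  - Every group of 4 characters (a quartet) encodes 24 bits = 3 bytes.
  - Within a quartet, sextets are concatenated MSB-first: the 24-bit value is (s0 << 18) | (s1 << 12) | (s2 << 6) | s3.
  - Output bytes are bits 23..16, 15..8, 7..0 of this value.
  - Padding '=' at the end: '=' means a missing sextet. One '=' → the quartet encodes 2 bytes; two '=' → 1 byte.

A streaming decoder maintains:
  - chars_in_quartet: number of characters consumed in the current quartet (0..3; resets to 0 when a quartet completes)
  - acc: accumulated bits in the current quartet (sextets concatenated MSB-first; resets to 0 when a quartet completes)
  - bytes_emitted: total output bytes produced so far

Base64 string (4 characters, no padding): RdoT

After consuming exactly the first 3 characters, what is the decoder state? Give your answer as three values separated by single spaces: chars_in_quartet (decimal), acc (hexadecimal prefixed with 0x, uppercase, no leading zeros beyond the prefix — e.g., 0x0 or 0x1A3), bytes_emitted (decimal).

Answer: 3 0x11768 0

Derivation:
After char 0 ('R'=17): chars_in_quartet=1 acc=0x11 bytes_emitted=0
After char 1 ('d'=29): chars_in_quartet=2 acc=0x45D bytes_emitted=0
After char 2 ('o'=40): chars_in_quartet=3 acc=0x11768 bytes_emitted=0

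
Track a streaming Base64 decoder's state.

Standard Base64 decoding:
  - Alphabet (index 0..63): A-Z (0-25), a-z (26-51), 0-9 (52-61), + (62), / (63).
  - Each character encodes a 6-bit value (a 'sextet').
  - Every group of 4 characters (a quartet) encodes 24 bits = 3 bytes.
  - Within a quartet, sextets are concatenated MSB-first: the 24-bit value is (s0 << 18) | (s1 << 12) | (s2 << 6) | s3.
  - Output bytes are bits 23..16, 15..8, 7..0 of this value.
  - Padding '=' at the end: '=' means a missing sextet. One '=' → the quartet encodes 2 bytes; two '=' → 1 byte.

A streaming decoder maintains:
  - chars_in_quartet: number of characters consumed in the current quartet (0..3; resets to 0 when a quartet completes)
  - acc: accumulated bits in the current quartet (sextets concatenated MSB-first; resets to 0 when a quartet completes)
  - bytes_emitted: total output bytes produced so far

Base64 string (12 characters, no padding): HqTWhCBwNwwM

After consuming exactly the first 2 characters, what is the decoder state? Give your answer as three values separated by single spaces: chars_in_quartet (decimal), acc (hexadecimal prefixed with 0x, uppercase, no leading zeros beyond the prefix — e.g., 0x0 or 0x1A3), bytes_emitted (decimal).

After char 0 ('H'=7): chars_in_quartet=1 acc=0x7 bytes_emitted=0
After char 1 ('q'=42): chars_in_quartet=2 acc=0x1EA bytes_emitted=0

Answer: 2 0x1EA 0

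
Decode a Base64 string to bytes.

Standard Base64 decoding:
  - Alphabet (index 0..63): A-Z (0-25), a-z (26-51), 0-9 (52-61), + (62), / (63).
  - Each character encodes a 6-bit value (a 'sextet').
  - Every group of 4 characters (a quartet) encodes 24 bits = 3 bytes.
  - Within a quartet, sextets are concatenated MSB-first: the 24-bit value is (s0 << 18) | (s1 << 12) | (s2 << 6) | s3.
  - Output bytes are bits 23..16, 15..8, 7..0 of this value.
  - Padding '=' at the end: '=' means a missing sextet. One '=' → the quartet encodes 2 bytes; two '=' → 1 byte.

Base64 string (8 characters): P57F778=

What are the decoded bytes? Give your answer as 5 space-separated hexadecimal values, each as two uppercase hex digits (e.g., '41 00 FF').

Answer: 3F 9E C5 EF BF

Derivation:
After char 0 ('P'=15): chars_in_quartet=1 acc=0xF bytes_emitted=0
After char 1 ('5'=57): chars_in_quartet=2 acc=0x3F9 bytes_emitted=0
After char 2 ('7'=59): chars_in_quartet=3 acc=0xFE7B bytes_emitted=0
After char 3 ('F'=5): chars_in_quartet=4 acc=0x3F9EC5 -> emit 3F 9E C5, reset; bytes_emitted=3
After char 4 ('7'=59): chars_in_quartet=1 acc=0x3B bytes_emitted=3
After char 5 ('7'=59): chars_in_quartet=2 acc=0xEFB bytes_emitted=3
After char 6 ('8'=60): chars_in_quartet=3 acc=0x3BEFC bytes_emitted=3
Padding '=': partial quartet acc=0x3BEFC -> emit EF BF; bytes_emitted=5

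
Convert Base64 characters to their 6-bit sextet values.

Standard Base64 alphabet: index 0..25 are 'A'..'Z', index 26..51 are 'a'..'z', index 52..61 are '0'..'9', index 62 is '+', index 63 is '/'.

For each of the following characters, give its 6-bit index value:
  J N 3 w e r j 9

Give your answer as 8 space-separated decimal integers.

'J': A..Z range, ord('J') − ord('A') = 9
'N': A..Z range, ord('N') − ord('A') = 13
'3': 0..9 range, 52 + ord('3') − ord('0') = 55
'w': a..z range, 26 + ord('w') − ord('a') = 48
'e': a..z range, 26 + ord('e') − ord('a') = 30
'r': a..z range, 26 + ord('r') − ord('a') = 43
'j': a..z range, 26 + ord('j') − ord('a') = 35
'9': 0..9 range, 52 + ord('9') − ord('0') = 61

Answer: 9 13 55 48 30 43 35 61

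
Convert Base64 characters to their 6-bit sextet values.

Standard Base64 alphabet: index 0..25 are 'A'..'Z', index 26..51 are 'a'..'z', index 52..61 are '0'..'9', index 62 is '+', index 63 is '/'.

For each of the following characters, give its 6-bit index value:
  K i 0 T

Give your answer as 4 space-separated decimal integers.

Answer: 10 34 52 19

Derivation:
'K': A..Z range, ord('K') − ord('A') = 10
'i': a..z range, 26 + ord('i') − ord('a') = 34
'0': 0..9 range, 52 + ord('0') − ord('0') = 52
'T': A..Z range, ord('T') − ord('A') = 19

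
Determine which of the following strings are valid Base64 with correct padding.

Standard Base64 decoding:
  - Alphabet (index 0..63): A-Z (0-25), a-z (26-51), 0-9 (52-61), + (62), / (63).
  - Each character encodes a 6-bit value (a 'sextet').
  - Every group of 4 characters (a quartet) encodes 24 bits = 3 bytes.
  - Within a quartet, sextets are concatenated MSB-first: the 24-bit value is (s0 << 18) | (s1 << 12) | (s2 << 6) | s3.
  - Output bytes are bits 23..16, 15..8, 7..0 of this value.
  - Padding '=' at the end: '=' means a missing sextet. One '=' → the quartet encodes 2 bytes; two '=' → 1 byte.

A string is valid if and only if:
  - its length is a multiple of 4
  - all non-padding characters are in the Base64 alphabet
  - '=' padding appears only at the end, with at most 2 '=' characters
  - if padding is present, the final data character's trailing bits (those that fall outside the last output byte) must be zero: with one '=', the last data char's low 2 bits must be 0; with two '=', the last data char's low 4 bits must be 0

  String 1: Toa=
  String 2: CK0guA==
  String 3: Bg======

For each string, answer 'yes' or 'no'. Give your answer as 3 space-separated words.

Answer: no yes no

Derivation:
String 1: 'Toa=' → invalid (bad trailing bits)
String 2: 'CK0guA==' → valid
String 3: 'Bg======' → invalid (6 pad chars (max 2))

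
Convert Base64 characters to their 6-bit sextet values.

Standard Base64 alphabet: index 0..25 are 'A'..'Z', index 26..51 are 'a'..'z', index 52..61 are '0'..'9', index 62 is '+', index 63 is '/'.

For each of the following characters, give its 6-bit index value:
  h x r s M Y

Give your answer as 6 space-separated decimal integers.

'h': a..z range, 26 + ord('h') − ord('a') = 33
'x': a..z range, 26 + ord('x') − ord('a') = 49
'r': a..z range, 26 + ord('r') − ord('a') = 43
's': a..z range, 26 + ord('s') − ord('a') = 44
'M': A..Z range, ord('M') − ord('A') = 12
'Y': A..Z range, ord('Y') − ord('A') = 24

Answer: 33 49 43 44 12 24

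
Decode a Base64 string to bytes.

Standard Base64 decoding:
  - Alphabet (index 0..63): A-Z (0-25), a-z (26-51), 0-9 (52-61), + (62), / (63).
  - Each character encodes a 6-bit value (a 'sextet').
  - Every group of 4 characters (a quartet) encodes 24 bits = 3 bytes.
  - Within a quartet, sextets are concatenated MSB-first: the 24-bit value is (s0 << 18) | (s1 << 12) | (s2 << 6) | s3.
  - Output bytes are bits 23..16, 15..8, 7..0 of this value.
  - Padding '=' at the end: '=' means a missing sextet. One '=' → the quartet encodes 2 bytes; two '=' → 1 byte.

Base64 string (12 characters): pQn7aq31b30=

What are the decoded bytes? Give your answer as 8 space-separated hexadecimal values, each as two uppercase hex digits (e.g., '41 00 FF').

Answer: A5 09 FB 6A AD F5 6F 7D

Derivation:
After char 0 ('p'=41): chars_in_quartet=1 acc=0x29 bytes_emitted=0
After char 1 ('Q'=16): chars_in_quartet=2 acc=0xA50 bytes_emitted=0
After char 2 ('n'=39): chars_in_quartet=3 acc=0x29427 bytes_emitted=0
After char 3 ('7'=59): chars_in_quartet=4 acc=0xA509FB -> emit A5 09 FB, reset; bytes_emitted=3
After char 4 ('a'=26): chars_in_quartet=1 acc=0x1A bytes_emitted=3
After char 5 ('q'=42): chars_in_quartet=2 acc=0x6AA bytes_emitted=3
After char 6 ('3'=55): chars_in_quartet=3 acc=0x1AAB7 bytes_emitted=3
After char 7 ('1'=53): chars_in_quartet=4 acc=0x6AADF5 -> emit 6A AD F5, reset; bytes_emitted=6
After char 8 ('b'=27): chars_in_quartet=1 acc=0x1B bytes_emitted=6
After char 9 ('3'=55): chars_in_quartet=2 acc=0x6F7 bytes_emitted=6
After char 10 ('0'=52): chars_in_quartet=3 acc=0x1BDF4 bytes_emitted=6
Padding '=': partial quartet acc=0x1BDF4 -> emit 6F 7D; bytes_emitted=8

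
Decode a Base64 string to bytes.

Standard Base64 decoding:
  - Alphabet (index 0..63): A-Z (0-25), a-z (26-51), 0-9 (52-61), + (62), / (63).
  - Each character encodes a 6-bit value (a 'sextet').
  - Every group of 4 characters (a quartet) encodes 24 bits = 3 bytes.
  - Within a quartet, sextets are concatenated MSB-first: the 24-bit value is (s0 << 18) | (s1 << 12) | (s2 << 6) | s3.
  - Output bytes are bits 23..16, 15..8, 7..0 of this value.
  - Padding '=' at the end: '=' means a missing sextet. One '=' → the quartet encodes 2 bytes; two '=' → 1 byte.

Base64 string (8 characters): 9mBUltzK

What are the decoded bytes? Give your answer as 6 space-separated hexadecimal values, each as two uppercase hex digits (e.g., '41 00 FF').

After char 0 ('9'=61): chars_in_quartet=1 acc=0x3D bytes_emitted=0
After char 1 ('m'=38): chars_in_quartet=2 acc=0xF66 bytes_emitted=0
After char 2 ('B'=1): chars_in_quartet=3 acc=0x3D981 bytes_emitted=0
After char 3 ('U'=20): chars_in_quartet=4 acc=0xF66054 -> emit F6 60 54, reset; bytes_emitted=3
After char 4 ('l'=37): chars_in_quartet=1 acc=0x25 bytes_emitted=3
After char 5 ('t'=45): chars_in_quartet=2 acc=0x96D bytes_emitted=3
After char 6 ('z'=51): chars_in_quartet=3 acc=0x25B73 bytes_emitted=3
After char 7 ('K'=10): chars_in_quartet=4 acc=0x96DCCA -> emit 96 DC CA, reset; bytes_emitted=6

Answer: F6 60 54 96 DC CA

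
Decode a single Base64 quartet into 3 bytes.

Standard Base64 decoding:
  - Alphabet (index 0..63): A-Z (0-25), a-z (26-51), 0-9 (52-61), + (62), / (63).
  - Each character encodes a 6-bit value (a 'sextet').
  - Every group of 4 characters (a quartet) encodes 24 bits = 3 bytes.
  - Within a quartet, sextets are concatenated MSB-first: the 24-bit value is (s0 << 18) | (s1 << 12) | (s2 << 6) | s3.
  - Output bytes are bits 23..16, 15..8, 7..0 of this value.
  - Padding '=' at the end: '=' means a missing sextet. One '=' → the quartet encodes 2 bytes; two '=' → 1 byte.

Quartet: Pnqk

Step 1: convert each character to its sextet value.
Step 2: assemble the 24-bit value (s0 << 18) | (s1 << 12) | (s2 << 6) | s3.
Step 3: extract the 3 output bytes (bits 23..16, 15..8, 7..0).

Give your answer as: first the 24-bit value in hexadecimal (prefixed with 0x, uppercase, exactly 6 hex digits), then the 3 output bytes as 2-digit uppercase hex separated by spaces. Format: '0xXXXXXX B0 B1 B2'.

Sextets: P=15, n=39, q=42, k=36
24-bit: (15<<18) | (39<<12) | (42<<6) | 36
      = 0x3C0000 | 0x027000 | 0x000A80 | 0x000024
      = 0x3E7AA4
Bytes: (v>>16)&0xFF=3E, (v>>8)&0xFF=7A, v&0xFF=A4

Answer: 0x3E7AA4 3E 7A A4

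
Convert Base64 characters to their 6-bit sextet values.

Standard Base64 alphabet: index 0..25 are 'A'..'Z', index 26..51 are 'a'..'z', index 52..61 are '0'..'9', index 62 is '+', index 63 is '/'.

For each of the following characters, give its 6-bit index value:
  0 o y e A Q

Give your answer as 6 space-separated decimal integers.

'0': 0..9 range, 52 + ord('0') − ord('0') = 52
'o': a..z range, 26 + ord('o') − ord('a') = 40
'y': a..z range, 26 + ord('y') − ord('a') = 50
'e': a..z range, 26 + ord('e') − ord('a') = 30
'A': A..Z range, ord('A') − ord('A') = 0
'Q': A..Z range, ord('Q') − ord('A') = 16

Answer: 52 40 50 30 0 16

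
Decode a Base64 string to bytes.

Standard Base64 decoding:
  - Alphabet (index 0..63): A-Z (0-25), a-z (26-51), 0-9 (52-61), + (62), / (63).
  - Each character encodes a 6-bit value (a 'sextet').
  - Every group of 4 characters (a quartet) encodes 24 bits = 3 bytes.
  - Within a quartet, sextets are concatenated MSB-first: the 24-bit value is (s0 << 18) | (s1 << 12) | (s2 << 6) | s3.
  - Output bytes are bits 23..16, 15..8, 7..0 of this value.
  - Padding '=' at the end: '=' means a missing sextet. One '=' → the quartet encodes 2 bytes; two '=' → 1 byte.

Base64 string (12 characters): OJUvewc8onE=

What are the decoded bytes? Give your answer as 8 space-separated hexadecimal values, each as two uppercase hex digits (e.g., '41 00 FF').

Answer: 38 95 2F 7B 07 3C A2 71

Derivation:
After char 0 ('O'=14): chars_in_quartet=1 acc=0xE bytes_emitted=0
After char 1 ('J'=9): chars_in_quartet=2 acc=0x389 bytes_emitted=0
After char 2 ('U'=20): chars_in_quartet=3 acc=0xE254 bytes_emitted=0
After char 3 ('v'=47): chars_in_quartet=4 acc=0x38952F -> emit 38 95 2F, reset; bytes_emitted=3
After char 4 ('e'=30): chars_in_quartet=1 acc=0x1E bytes_emitted=3
After char 5 ('w'=48): chars_in_quartet=2 acc=0x7B0 bytes_emitted=3
After char 6 ('c'=28): chars_in_quartet=3 acc=0x1EC1C bytes_emitted=3
After char 7 ('8'=60): chars_in_quartet=4 acc=0x7B073C -> emit 7B 07 3C, reset; bytes_emitted=6
After char 8 ('o'=40): chars_in_quartet=1 acc=0x28 bytes_emitted=6
After char 9 ('n'=39): chars_in_quartet=2 acc=0xA27 bytes_emitted=6
After char 10 ('E'=4): chars_in_quartet=3 acc=0x289C4 bytes_emitted=6
Padding '=': partial quartet acc=0x289C4 -> emit A2 71; bytes_emitted=8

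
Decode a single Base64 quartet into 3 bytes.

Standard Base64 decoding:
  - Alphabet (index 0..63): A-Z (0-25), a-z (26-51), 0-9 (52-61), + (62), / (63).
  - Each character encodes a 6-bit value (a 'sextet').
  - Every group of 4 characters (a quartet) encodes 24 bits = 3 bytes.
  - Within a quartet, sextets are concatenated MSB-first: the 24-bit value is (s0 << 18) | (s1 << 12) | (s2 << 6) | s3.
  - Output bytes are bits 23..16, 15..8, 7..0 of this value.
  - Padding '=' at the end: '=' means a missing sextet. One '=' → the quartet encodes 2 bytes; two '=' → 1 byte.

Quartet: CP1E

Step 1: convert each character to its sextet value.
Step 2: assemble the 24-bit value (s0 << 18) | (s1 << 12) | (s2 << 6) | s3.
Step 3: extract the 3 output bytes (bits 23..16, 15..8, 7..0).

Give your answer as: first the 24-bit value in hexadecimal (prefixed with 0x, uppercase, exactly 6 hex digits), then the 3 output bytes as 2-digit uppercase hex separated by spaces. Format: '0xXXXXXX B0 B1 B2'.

Answer: 0x08FD44 08 FD 44

Derivation:
Sextets: C=2, P=15, 1=53, E=4
24-bit: (2<<18) | (15<<12) | (53<<6) | 4
      = 0x080000 | 0x00F000 | 0x000D40 | 0x000004
      = 0x08FD44
Bytes: (v>>16)&0xFF=08, (v>>8)&0xFF=FD, v&0xFF=44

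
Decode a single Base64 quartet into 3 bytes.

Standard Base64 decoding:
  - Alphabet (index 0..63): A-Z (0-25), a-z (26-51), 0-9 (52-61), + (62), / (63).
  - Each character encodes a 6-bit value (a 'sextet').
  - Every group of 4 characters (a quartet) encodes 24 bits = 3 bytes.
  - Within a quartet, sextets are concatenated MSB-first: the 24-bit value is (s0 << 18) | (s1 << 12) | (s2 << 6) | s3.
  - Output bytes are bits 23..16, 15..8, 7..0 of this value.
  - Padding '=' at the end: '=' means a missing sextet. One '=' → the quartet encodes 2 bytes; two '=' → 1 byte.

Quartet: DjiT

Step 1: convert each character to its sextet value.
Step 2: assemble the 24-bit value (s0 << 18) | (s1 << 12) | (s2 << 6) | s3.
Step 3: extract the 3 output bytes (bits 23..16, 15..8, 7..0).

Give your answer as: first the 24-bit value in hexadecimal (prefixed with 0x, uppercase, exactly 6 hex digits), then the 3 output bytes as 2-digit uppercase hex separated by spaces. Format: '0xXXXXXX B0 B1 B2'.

Answer: 0x0E3893 0E 38 93

Derivation:
Sextets: D=3, j=35, i=34, T=19
24-bit: (3<<18) | (35<<12) | (34<<6) | 19
      = 0x0C0000 | 0x023000 | 0x000880 | 0x000013
      = 0x0E3893
Bytes: (v>>16)&0xFF=0E, (v>>8)&0xFF=38, v&0xFF=93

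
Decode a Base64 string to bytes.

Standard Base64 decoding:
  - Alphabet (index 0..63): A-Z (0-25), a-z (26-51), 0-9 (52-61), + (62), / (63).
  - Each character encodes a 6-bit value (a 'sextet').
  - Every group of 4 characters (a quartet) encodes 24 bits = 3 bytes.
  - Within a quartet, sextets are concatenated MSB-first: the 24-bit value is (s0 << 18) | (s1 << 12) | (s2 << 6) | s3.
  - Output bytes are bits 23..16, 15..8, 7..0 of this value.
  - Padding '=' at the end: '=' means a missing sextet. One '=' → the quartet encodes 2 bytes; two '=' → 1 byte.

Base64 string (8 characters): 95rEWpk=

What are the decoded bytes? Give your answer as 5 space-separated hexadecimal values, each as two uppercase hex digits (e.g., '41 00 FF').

Answer: F7 9A C4 5A 99

Derivation:
After char 0 ('9'=61): chars_in_quartet=1 acc=0x3D bytes_emitted=0
After char 1 ('5'=57): chars_in_quartet=2 acc=0xF79 bytes_emitted=0
After char 2 ('r'=43): chars_in_quartet=3 acc=0x3DE6B bytes_emitted=0
After char 3 ('E'=4): chars_in_quartet=4 acc=0xF79AC4 -> emit F7 9A C4, reset; bytes_emitted=3
After char 4 ('W'=22): chars_in_quartet=1 acc=0x16 bytes_emitted=3
After char 5 ('p'=41): chars_in_quartet=2 acc=0x5A9 bytes_emitted=3
After char 6 ('k'=36): chars_in_quartet=3 acc=0x16A64 bytes_emitted=3
Padding '=': partial quartet acc=0x16A64 -> emit 5A 99; bytes_emitted=5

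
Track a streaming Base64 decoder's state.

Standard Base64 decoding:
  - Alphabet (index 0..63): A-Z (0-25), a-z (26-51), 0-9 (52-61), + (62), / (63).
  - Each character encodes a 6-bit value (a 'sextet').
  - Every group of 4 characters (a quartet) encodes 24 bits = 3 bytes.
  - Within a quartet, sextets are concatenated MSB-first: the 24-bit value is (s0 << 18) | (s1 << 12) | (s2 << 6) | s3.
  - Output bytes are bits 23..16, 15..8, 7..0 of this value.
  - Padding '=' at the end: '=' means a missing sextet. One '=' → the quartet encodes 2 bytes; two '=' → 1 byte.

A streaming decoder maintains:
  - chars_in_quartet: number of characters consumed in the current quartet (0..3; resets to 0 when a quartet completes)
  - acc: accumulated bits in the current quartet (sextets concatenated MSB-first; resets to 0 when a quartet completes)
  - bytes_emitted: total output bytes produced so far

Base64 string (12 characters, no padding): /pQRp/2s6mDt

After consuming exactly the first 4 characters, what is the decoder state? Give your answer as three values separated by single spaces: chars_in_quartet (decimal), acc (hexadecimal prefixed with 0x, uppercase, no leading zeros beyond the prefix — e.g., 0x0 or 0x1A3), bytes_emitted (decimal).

Answer: 0 0x0 3

Derivation:
After char 0 ('/'=63): chars_in_quartet=1 acc=0x3F bytes_emitted=0
After char 1 ('p'=41): chars_in_quartet=2 acc=0xFE9 bytes_emitted=0
After char 2 ('Q'=16): chars_in_quartet=3 acc=0x3FA50 bytes_emitted=0
After char 3 ('R'=17): chars_in_quartet=4 acc=0xFE9411 -> emit FE 94 11, reset; bytes_emitted=3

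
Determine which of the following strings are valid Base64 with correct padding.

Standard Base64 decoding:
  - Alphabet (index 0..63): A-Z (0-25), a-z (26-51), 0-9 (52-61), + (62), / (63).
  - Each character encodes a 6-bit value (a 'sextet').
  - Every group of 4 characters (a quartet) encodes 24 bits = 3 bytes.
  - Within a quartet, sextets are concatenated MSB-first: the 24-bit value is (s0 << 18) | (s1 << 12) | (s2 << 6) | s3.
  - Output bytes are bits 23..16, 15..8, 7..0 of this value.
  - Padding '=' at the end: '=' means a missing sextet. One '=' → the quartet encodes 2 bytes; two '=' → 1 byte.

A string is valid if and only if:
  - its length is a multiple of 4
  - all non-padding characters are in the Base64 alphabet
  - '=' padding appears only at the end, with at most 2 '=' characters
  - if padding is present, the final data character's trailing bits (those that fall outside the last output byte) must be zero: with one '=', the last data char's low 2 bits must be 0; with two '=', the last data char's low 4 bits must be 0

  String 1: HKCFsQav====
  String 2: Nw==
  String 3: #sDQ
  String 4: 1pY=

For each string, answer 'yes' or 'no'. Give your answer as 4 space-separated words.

Answer: no yes no yes

Derivation:
String 1: 'HKCFsQav====' → invalid (4 pad chars (max 2))
String 2: 'Nw==' → valid
String 3: '#sDQ' → invalid (bad char(s): ['#'])
String 4: '1pY=' → valid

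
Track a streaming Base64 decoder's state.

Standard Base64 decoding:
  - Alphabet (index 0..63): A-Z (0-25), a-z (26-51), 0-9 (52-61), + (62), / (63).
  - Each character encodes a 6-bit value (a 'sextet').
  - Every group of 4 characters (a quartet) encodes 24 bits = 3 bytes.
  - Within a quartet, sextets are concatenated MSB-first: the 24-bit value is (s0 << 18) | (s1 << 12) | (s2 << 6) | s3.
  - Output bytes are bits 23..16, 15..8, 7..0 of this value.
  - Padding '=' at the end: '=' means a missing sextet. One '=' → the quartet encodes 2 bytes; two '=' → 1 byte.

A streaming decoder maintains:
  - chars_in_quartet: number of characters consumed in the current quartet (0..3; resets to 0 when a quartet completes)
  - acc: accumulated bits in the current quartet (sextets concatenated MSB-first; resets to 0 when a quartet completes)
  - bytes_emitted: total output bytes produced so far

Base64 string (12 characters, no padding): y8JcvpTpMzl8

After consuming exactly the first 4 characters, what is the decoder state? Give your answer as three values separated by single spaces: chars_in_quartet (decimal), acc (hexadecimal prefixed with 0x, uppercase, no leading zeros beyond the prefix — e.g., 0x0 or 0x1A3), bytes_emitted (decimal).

Answer: 0 0x0 3

Derivation:
After char 0 ('y'=50): chars_in_quartet=1 acc=0x32 bytes_emitted=0
After char 1 ('8'=60): chars_in_quartet=2 acc=0xCBC bytes_emitted=0
After char 2 ('J'=9): chars_in_quartet=3 acc=0x32F09 bytes_emitted=0
After char 3 ('c'=28): chars_in_quartet=4 acc=0xCBC25C -> emit CB C2 5C, reset; bytes_emitted=3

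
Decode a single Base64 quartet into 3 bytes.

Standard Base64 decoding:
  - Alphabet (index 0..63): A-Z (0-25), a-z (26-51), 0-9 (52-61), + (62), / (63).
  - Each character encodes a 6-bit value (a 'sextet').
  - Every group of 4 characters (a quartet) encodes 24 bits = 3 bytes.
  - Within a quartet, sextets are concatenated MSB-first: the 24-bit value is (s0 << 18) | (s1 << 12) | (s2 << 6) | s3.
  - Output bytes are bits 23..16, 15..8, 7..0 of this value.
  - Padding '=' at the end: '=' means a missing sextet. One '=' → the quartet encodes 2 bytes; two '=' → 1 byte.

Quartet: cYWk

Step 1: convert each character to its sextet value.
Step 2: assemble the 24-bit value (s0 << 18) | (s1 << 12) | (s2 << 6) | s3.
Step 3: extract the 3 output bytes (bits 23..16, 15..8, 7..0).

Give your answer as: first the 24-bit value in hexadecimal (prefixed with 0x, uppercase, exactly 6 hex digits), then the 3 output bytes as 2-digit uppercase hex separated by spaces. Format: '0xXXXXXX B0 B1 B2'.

Answer: 0x7185A4 71 85 A4

Derivation:
Sextets: c=28, Y=24, W=22, k=36
24-bit: (28<<18) | (24<<12) | (22<<6) | 36
      = 0x700000 | 0x018000 | 0x000580 | 0x000024
      = 0x7185A4
Bytes: (v>>16)&0xFF=71, (v>>8)&0xFF=85, v&0xFF=A4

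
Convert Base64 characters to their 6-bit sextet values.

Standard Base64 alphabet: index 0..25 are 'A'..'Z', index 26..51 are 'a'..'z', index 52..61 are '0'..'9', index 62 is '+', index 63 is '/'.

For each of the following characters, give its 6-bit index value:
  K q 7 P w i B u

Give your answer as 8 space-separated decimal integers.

'K': A..Z range, ord('K') − ord('A') = 10
'q': a..z range, 26 + ord('q') − ord('a') = 42
'7': 0..9 range, 52 + ord('7') − ord('0') = 59
'P': A..Z range, ord('P') − ord('A') = 15
'w': a..z range, 26 + ord('w') − ord('a') = 48
'i': a..z range, 26 + ord('i') − ord('a') = 34
'B': A..Z range, ord('B') − ord('A') = 1
'u': a..z range, 26 + ord('u') − ord('a') = 46

Answer: 10 42 59 15 48 34 1 46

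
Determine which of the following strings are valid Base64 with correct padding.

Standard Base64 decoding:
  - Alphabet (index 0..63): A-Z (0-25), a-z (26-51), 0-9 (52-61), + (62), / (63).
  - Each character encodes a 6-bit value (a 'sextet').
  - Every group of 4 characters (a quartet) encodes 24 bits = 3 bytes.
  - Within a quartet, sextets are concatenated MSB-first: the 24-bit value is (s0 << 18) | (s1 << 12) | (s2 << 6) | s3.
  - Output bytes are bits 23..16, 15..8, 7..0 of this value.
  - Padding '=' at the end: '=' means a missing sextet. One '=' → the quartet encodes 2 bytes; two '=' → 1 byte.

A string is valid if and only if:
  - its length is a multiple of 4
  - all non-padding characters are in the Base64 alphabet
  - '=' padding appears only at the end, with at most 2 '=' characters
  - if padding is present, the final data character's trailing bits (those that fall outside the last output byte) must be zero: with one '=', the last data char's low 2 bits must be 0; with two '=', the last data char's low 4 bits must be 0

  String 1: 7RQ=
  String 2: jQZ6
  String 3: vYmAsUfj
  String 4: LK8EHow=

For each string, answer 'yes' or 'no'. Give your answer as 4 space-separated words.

String 1: '7RQ=' → valid
String 2: 'jQZ6' → valid
String 3: 'vYmAsUfj' → valid
String 4: 'LK8EHow=' → valid

Answer: yes yes yes yes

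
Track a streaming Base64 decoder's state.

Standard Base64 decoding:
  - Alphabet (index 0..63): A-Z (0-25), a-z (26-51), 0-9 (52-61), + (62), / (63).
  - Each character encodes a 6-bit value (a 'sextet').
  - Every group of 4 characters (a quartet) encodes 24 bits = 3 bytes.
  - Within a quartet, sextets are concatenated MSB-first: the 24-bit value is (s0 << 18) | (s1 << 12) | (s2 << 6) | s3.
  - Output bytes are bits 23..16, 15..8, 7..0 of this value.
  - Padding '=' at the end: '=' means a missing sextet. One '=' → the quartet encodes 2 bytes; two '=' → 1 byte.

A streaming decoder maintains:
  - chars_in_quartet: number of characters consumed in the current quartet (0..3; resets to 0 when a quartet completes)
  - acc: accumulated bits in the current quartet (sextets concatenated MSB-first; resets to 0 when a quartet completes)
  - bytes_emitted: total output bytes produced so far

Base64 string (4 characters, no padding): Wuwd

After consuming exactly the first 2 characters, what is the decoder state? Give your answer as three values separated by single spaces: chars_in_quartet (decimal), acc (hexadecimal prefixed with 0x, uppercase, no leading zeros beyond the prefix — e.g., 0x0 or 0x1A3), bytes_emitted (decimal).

After char 0 ('W'=22): chars_in_quartet=1 acc=0x16 bytes_emitted=0
After char 1 ('u'=46): chars_in_quartet=2 acc=0x5AE bytes_emitted=0

Answer: 2 0x5AE 0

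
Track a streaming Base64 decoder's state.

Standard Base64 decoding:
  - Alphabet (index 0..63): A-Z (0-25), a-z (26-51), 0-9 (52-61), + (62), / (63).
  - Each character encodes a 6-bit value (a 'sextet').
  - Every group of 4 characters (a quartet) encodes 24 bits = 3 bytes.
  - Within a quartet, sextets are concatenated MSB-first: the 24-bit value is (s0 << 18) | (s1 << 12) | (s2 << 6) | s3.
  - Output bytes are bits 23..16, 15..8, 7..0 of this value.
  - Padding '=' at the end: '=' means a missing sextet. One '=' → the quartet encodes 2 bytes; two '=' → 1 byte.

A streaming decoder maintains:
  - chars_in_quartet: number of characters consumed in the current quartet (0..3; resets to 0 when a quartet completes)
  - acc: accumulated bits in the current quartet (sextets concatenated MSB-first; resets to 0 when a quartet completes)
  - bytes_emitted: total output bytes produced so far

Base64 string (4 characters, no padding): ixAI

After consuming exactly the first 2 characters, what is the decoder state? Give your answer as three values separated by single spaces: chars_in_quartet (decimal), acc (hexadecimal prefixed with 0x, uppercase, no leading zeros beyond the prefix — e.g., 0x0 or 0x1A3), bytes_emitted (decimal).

Answer: 2 0x8B1 0

Derivation:
After char 0 ('i'=34): chars_in_quartet=1 acc=0x22 bytes_emitted=0
After char 1 ('x'=49): chars_in_quartet=2 acc=0x8B1 bytes_emitted=0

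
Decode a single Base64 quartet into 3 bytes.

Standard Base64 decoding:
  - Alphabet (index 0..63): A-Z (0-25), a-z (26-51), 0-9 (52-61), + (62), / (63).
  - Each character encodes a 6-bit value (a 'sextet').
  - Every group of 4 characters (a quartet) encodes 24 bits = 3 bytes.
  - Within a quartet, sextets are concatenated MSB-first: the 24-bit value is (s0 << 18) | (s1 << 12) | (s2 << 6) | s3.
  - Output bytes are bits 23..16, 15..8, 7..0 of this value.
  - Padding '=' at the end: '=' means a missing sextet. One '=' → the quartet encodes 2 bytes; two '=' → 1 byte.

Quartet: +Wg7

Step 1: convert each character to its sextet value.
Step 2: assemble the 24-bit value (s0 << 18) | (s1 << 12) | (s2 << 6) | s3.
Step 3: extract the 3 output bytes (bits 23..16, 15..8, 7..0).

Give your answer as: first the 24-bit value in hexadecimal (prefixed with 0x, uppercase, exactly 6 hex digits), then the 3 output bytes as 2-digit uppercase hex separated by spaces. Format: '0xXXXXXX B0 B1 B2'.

Answer: 0xF9683B F9 68 3B

Derivation:
Sextets: +=62, W=22, g=32, 7=59
24-bit: (62<<18) | (22<<12) | (32<<6) | 59
      = 0xF80000 | 0x016000 | 0x000800 | 0x00003B
      = 0xF9683B
Bytes: (v>>16)&0xFF=F9, (v>>8)&0xFF=68, v&0xFF=3B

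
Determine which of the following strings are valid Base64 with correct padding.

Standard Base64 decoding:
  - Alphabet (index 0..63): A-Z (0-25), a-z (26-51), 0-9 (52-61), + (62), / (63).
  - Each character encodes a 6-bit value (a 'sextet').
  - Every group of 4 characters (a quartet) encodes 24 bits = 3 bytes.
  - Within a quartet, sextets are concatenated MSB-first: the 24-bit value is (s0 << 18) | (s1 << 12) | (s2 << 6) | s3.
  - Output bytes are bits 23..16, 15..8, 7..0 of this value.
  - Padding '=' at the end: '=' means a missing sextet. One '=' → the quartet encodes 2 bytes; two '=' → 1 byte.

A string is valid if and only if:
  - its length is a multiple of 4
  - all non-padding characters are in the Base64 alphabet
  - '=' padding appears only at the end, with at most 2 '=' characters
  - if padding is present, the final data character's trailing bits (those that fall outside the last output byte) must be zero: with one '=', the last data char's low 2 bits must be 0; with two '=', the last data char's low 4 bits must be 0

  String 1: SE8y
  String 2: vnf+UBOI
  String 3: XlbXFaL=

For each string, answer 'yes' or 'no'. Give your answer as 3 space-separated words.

String 1: 'SE8y' → valid
String 2: 'vnf+UBOI' → valid
String 3: 'XlbXFaL=' → invalid (bad trailing bits)

Answer: yes yes no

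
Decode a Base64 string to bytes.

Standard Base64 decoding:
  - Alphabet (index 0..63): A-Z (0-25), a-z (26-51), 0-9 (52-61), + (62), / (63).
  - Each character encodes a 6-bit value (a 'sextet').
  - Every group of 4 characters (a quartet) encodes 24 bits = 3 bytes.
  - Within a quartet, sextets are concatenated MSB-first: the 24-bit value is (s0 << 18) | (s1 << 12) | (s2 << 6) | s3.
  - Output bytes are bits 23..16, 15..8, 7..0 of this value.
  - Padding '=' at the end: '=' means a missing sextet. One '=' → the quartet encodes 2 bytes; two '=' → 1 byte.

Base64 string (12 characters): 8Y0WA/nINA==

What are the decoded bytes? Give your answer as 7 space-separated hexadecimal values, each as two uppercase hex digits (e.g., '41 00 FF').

After char 0 ('8'=60): chars_in_quartet=1 acc=0x3C bytes_emitted=0
After char 1 ('Y'=24): chars_in_quartet=2 acc=0xF18 bytes_emitted=0
After char 2 ('0'=52): chars_in_quartet=3 acc=0x3C634 bytes_emitted=0
After char 3 ('W'=22): chars_in_quartet=4 acc=0xF18D16 -> emit F1 8D 16, reset; bytes_emitted=3
After char 4 ('A'=0): chars_in_quartet=1 acc=0x0 bytes_emitted=3
After char 5 ('/'=63): chars_in_quartet=2 acc=0x3F bytes_emitted=3
After char 6 ('n'=39): chars_in_quartet=3 acc=0xFE7 bytes_emitted=3
After char 7 ('I'=8): chars_in_quartet=4 acc=0x3F9C8 -> emit 03 F9 C8, reset; bytes_emitted=6
After char 8 ('N'=13): chars_in_quartet=1 acc=0xD bytes_emitted=6
After char 9 ('A'=0): chars_in_quartet=2 acc=0x340 bytes_emitted=6
Padding '==': partial quartet acc=0x340 -> emit 34; bytes_emitted=7

Answer: F1 8D 16 03 F9 C8 34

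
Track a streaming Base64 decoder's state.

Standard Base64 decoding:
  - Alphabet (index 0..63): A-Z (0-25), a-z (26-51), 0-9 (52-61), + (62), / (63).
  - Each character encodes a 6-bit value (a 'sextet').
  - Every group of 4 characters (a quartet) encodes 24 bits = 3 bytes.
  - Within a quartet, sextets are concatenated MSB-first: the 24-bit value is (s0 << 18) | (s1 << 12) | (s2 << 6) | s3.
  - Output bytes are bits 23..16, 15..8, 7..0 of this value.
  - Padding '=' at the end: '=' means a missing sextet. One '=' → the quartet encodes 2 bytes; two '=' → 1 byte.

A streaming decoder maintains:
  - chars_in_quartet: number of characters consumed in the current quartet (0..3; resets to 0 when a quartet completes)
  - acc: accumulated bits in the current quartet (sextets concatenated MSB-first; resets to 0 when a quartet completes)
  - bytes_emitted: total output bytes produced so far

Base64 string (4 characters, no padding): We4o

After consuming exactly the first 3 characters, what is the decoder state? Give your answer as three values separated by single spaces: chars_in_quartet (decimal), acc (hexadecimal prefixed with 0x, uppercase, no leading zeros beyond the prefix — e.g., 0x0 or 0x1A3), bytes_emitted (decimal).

Answer: 3 0x167B8 0

Derivation:
After char 0 ('W'=22): chars_in_quartet=1 acc=0x16 bytes_emitted=0
After char 1 ('e'=30): chars_in_quartet=2 acc=0x59E bytes_emitted=0
After char 2 ('4'=56): chars_in_quartet=3 acc=0x167B8 bytes_emitted=0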